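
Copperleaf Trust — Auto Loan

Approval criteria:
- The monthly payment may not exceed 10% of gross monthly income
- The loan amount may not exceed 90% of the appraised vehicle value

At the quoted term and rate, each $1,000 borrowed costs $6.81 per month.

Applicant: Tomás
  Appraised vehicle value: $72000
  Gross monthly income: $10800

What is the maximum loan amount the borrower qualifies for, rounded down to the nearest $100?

$64,800

Payment cap: 10% × $10,800 = $1,080/month.
At $6.81 per $1,000, that supports 1,080/6.81 × 1,000 ≈ $158,590 → $158,500.
LTV cap: 90% × $72,000 = $64,800 → $64,800.
Binding constraint: loan-to-value.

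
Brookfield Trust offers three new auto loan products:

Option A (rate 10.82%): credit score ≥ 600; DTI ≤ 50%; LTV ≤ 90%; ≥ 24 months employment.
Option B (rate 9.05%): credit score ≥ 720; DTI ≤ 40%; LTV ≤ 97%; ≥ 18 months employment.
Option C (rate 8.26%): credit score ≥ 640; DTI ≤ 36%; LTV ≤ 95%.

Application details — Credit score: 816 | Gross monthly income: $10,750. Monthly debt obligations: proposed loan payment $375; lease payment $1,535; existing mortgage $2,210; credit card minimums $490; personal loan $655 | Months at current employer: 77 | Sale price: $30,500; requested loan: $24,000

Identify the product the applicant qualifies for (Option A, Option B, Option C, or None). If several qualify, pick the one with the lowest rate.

Option A

Total debts = (375 + 1,535 + 2,210 + 490 + 655) = 5,265; DTI = 5,265/10,750 = 49%.
LTV = 24,000/30,500 = 78.7%.
Option A: score 816 ≥ 600; DTI 49% ≤ 50%; LTV 78.7% ≤ 90%; employment 77 ≥ 24 mo → qualifies.
Option B: score 816 ≥ 720; DTI 49% > 40%; LTV 78.7% ≤ 97%; employment 77 ≥ 18 mo → does not qualify.
Option C: score 816 ≥ 640; DTI 49% > 36%; LTV 78.7% ≤ 95% → does not qualify.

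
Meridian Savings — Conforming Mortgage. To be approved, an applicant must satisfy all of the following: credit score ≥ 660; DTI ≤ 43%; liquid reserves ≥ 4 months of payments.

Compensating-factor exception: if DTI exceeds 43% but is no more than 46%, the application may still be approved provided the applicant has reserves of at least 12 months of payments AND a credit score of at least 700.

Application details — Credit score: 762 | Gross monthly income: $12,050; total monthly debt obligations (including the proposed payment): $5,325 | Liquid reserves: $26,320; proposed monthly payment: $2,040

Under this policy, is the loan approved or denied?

Credit score 762 ≥ 660 (meets base)
DTI: 5,325 ÷ 12,050 = 44.2%, over the 43% base limit.
Reserves = 26,320/2,040 = 12.9 months ≥ 4
DTI 44.2% is within the 43%–46% exception band; checking compensating factors.
Reserves 12.9 ≥ 12 months; credit score 762 ≥ 700.
Both compensating conditions met → exception applies.

Approved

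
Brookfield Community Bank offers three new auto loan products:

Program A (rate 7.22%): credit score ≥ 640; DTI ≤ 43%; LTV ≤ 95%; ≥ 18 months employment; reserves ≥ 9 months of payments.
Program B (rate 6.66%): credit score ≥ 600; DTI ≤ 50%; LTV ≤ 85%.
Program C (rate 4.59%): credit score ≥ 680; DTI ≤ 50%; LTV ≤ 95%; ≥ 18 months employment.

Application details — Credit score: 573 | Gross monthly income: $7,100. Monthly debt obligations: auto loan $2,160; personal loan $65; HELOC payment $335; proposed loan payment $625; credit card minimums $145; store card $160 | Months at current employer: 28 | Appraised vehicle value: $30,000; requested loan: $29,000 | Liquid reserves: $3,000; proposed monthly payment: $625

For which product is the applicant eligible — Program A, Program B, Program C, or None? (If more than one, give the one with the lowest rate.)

Total debts = (2,160 + 65 + 335 + 625 + 145 + 160) = 3,490; DTI = 3,490/7,100 = 49.2%.
LTV = 29,000/30,000 = 96.7%.
Reserves = 3,000/625 = 4.8 months.
Program A: score 573 < 640; DTI 49.2% > 43%; LTV 96.7% > 95%; employment 28 ≥ 18 mo; reserves 4.8 < 9 mo → does not qualify.
Program B: score 573 < 600; DTI 49.2% ≤ 50%; LTV 96.7% > 85% → does not qualify.
Program C: score 573 < 680; DTI 49.2% ≤ 50%; LTV 96.7% > 95%; employment 28 ≥ 18 mo → does not qualify.

None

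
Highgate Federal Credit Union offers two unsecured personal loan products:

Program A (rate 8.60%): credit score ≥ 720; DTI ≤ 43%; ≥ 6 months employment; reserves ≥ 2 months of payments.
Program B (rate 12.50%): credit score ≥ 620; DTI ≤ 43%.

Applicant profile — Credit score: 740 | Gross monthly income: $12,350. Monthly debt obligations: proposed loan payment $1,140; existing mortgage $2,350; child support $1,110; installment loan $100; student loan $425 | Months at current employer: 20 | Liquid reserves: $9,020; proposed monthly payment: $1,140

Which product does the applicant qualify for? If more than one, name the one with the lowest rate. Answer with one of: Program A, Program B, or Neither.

Program A

Total debts = (1,140 + 2,350 + 1,110 + 100 + 425) = 5,125; DTI = 5,125/12,350 = 41.5%.
Reserves = 9,020/1,140 = 7.9 months.
Program A: score 740 ≥ 720; DTI 41.5% ≤ 43%; employment 20 ≥ 6 mo; reserves 7.9 ≥ 2 mo → qualifies.
Program B: score 740 ≥ 620; DTI 41.5% ≤ 43% → qualifies.
Qualifying: Program A, Program B. Lowest rate is 8.60% → Program A.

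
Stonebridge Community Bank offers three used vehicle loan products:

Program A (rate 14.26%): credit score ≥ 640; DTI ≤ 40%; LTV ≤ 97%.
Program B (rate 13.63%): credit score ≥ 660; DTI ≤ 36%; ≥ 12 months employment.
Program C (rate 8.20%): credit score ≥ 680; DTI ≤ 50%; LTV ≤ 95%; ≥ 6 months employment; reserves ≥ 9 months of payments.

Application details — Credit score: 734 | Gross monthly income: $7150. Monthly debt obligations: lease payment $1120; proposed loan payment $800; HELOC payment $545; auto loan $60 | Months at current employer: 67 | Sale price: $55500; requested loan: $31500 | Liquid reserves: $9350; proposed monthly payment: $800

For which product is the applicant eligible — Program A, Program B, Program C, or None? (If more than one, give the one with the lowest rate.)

Program C

Total debts = (1,120 + 800 + 545 + 60) = 2,525; DTI = 2,525/7,150 = 35.3%.
LTV = 31,500/55,500 = 56.8%.
Reserves = 9,350/800 = 11.7 months.
Program A: score 734 ≥ 640; DTI 35.3% ≤ 40%; LTV 56.8% ≤ 97% → qualifies.
Program B: score 734 ≥ 660; DTI 35.3% ≤ 36%; employment 67 ≥ 12 mo → qualifies.
Program C: score 734 ≥ 680; DTI 35.3% ≤ 50%; LTV 56.8% ≤ 95%; employment 67 ≥ 6 mo; reserves 11.7 ≥ 9 mo → qualifies.
Qualifying: Program A, Program B, Program C. Lowest rate is 8.20% → Program C.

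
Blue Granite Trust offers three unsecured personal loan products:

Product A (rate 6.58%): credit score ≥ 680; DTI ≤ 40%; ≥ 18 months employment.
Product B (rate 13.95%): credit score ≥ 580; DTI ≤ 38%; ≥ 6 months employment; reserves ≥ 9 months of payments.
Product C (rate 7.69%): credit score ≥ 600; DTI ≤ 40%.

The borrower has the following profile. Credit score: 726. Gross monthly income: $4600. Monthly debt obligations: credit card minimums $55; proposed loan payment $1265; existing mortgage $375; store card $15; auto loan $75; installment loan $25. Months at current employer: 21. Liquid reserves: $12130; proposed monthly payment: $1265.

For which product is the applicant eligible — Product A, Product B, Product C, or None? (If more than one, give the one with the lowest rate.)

Total debts = (55 + 1,265 + 375 + 15 + 75 + 25) = 1,810; DTI = 1,810/4,600 = 39.3%.
Reserves = 12,130/1,265 = 9.6 months.
Product A: score 726 ≥ 680; DTI 39.3% ≤ 40%; employment 21 ≥ 18 mo → qualifies.
Product B: score 726 ≥ 580; DTI 39.3% > 38%; employment 21 ≥ 6 mo; reserves 9.6 ≥ 9 mo → does not qualify.
Product C: score 726 ≥ 600; DTI 39.3% ≤ 40% → qualifies.
Qualifying: Product A, Product C. Lowest rate is 6.58% → Product A.

Product A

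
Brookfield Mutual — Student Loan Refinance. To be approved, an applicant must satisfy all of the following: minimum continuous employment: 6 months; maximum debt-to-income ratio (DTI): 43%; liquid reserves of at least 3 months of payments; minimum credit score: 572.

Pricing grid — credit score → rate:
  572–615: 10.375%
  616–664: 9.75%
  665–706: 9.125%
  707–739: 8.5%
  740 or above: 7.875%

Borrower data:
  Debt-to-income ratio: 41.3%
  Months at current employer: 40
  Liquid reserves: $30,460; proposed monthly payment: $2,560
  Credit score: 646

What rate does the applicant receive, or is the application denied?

Credit score 646 ≥ 572 (meets minimum)
Debt-to-income 41.3% vs 43% cap — pass
Reserves = 30,460/2,560 = 11.9 months ≥ 3
Employment 40 ≥ 6 months
All requirements met. Score 646 falls in the 616–664 tier → 9.75%.

Approved at 9.75%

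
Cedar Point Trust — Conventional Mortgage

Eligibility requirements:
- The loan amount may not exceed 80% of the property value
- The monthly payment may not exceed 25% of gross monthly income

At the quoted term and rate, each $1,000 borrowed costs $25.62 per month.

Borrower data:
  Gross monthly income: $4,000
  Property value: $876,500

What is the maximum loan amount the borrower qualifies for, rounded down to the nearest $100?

Payment cap: 25% × $4,000 = $1,000/month.
At $25.62 per $1,000, that supports 1,000/25.62 × 1,000 ≈ $39,032 → $39,000.
LTV cap: 80% × $876,500 = $701,200 → $701,200.
Binding constraint: payment-to-income.

$39,000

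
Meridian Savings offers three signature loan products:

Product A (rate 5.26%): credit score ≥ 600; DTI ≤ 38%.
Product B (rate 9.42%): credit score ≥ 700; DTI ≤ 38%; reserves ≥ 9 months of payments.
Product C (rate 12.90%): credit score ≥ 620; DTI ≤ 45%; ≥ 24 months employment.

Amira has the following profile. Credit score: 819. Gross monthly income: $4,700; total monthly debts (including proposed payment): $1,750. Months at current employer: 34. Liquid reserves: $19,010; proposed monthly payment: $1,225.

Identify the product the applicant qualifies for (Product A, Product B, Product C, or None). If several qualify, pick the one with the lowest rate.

DTI = 1,750/4,700 = 37.2%.
Reserves = 19,010/1,225 = 15.5 months.
Product A: score 819 ≥ 600; DTI 37.2% ≤ 38% → qualifies.
Product B: score 819 ≥ 700; DTI 37.2% ≤ 38%; reserves 15.5 ≥ 9 mo → qualifies.
Product C: score 819 ≥ 620; DTI 37.2% ≤ 45%; employment 34 ≥ 24 mo → qualifies.
Qualifying: Product A, Product B, Product C. Lowest rate is 5.26% → Product A.

Product A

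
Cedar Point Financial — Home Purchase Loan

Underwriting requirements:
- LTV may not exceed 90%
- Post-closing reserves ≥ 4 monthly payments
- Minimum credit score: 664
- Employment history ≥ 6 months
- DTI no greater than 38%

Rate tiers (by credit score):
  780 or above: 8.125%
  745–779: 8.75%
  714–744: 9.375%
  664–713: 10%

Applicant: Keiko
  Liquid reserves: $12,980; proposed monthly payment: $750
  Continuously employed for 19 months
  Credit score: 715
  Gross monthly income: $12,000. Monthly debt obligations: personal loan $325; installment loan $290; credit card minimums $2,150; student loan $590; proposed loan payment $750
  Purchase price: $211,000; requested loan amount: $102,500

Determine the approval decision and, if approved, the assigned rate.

Approved at 9.375%

Credit score 715 ≥ 664 (meets minimum)
Employment 19 ≥ 6 months
Liquid reserves cover 12,980/750 = 17.3 months — ≥ 4 required
LTV: 102,500 ÷ 211,000 = 48.6%, within 90% cap
Total monthly debts = (325 + 290 + 2,150 + 590 + 750) = 4,105. DTI = 4,105/12,000 = 34.2% ≤ 38%
All requirements met. Score 715 falls in the 714–744 tier → 9.375%.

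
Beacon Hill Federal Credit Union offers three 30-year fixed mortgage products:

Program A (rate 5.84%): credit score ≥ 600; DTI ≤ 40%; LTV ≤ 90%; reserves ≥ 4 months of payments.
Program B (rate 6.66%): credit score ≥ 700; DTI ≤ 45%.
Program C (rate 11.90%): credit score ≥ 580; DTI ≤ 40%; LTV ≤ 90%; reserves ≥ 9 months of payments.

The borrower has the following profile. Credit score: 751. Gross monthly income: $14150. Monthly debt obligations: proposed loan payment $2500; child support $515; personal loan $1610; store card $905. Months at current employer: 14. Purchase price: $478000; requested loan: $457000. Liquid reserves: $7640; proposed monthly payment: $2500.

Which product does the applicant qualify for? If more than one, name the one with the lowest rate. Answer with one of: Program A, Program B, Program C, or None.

Program B

Total debts = (2,500 + 515 + 1,610 + 905) = 5,530; DTI = 5,530/14,150 = 39.1%.
LTV = 457,000/478,000 = 95.6%.
Reserves = 7,640/2,500 = 3.1 months.
Program A: score 751 ≥ 600; DTI 39.1% ≤ 40%; LTV 95.6% > 90%; reserves 3.1 < 4 mo → does not qualify.
Program B: score 751 ≥ 700; DTI 39.1% ≤ 45% → qualifies.
Program C: score 751 ≥ 580; DTI 39.1% ≤ 40%; LTV 95.6% > 90%; reserves 3.1 < 9 mo → does not qualify.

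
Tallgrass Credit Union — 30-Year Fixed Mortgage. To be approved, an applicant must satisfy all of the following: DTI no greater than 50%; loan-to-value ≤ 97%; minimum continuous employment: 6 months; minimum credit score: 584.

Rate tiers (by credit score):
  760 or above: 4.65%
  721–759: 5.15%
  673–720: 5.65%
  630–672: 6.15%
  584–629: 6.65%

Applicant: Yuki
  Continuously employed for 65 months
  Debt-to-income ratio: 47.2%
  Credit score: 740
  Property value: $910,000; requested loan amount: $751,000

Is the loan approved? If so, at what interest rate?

Credit score 740 ≥ 584 (meets minimum)
Employment 65 ≥ 6 months
Loan-to-value = 751,000/910,000 = 82.5% — pass (97% max)
Debt-to-income 47.2% vs 50% cap — pass
All requirements met. Score 740 falls in the 721–759 tier → 5.15%.

Approved at 5.15%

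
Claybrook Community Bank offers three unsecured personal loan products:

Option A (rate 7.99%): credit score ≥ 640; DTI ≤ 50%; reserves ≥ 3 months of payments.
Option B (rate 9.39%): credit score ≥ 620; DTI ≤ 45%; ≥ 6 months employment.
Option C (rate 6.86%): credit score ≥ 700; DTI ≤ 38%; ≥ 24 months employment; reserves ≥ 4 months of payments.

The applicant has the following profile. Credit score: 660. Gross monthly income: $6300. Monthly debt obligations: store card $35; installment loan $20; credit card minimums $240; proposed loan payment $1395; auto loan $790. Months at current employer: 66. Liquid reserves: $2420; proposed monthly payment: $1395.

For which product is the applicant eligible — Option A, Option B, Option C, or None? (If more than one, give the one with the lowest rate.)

Total debts = (35 + 20 + 240 + 1,395 + 790) = 2,480; DTI = 2,480/6,300 = 39.4%.
Reserves = 2,420/1,395 = 1.7 months.
Option A: score 660 ≥ 640; DTI 39.4% ≤ 50%; reserves 1.7 < 3 mo → does not qualify.
Option B: score 660 ≥ 620; DTI 39.4% ≤ 45%; employment 66 ≥ 6 mo → qualifies.
Option C: score 660 < 700; DTI 39.4% > 38%; employment 66 ≥ 24 mo; reserves 1.7 < 4 mo → does not qualify.

Option B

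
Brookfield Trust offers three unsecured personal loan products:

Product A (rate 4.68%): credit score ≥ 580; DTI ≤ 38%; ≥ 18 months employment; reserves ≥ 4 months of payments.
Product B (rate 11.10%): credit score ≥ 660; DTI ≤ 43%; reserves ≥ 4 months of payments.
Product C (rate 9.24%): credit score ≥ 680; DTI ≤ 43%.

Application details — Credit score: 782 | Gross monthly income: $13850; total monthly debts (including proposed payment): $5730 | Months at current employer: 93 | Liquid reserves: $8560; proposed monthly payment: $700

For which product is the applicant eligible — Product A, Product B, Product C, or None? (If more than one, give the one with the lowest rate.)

Product C

DTI = 5,730/13,850 = 41.4%.
Reserves = 8,560/700 = 12.2 months.
Product A: score 782 ≥ 580; DTI 41.4% > 38%; employment 93 ≥ 18 mo; reserves 12.2 ≥ 4 mo → does not qualify.
Product B: score 782 ≥ 660; DTI 41.4% ≤ 43%; reserves 12.2 ≥ 4 mo → qualifies.
Product C: score 782 ≥ 680; DTI 41.4% ≤ 43% → qualifies.
Qualifying: Product B, Product C. Lowest rate is 9.24% → Product C.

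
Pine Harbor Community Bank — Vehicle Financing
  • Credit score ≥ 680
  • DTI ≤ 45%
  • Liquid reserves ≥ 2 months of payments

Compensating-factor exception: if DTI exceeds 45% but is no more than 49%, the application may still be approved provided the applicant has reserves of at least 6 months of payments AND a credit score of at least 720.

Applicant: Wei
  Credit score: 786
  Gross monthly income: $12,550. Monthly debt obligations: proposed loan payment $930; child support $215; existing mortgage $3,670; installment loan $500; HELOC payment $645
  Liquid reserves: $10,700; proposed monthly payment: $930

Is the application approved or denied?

Approved

Credit score 786 ≥ 680 (meets base)
Total debts = (930 + 215 + 3,670 + 500 + 645) = 5,960. DTI = 5,960/12,550 = 47.5% > 45% — standard DTI limit exceeded.
Reserves = 10,700/930 = 11.5 months ≥ 2
DTI 47.5% is within the 45%–49% exception band; checking compensating factors.
Override check — reserves: 11.5 mo (ok); score: 786 (ok).
Both override conditions satisfied; DTI exception granted.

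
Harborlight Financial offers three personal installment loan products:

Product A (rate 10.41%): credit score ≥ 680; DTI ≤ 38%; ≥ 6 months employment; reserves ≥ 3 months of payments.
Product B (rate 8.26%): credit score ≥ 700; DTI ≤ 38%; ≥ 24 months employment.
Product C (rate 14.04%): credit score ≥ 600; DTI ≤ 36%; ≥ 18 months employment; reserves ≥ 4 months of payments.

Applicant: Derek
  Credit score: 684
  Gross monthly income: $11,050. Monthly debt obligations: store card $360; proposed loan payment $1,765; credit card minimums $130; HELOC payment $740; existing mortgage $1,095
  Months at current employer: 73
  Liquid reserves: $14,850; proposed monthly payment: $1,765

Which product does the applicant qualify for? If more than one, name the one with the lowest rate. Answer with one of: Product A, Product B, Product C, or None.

Product A

Total debts = (360 + 1,765 + 130 + 740 + 1,095) = 4,090; DTI = 4,090/11,050 = 37%.
Reserves = 14,850/1,765 = 8.4 months.
Product A: score 684 ≥ 680; DTI 37% ≤ 38%; employment 73 ≥ 6 mo; reserves 8.4 ≥ 3 mo → qualifies.
Product B: score 684 < 700; DTI 37% ≤ 38%; employment 73 ≥ 24 mo → does not qualify.
Product C: score 684 ≥ 600; DTI 37% > 36%; employment 73 ≥ 18 mo; reserves 8.4 ≥ 4 mo → does not qualify.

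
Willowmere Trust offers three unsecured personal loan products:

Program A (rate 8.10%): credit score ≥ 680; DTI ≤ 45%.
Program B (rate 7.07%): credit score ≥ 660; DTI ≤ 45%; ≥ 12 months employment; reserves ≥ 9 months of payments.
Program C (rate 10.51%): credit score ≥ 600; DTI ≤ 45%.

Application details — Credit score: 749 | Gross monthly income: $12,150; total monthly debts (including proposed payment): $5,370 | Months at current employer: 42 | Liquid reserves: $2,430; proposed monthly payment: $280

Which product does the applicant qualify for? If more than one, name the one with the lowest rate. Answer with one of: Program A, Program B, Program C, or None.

DTI = 5,370/12,150 = 44.2%.
Reserves = 2,430/280 = 8.7 months.
Program A: score 749 ≥ 680; DTI 44.2% ≤ 45% → qualifies.
Program B: score 749 ≥ 660; DTI 44.2% ≤ 45%; employment 42 ≥ 12 mo; reserves 8.7 < 9 mo → does not qualify.
Program C: score 749 ≥ 600; DTI 44.2% ≤ 45% → qualifies.
Qualifying: Program A, Program C. Lowest rate is 8.10% → Program A.

Program A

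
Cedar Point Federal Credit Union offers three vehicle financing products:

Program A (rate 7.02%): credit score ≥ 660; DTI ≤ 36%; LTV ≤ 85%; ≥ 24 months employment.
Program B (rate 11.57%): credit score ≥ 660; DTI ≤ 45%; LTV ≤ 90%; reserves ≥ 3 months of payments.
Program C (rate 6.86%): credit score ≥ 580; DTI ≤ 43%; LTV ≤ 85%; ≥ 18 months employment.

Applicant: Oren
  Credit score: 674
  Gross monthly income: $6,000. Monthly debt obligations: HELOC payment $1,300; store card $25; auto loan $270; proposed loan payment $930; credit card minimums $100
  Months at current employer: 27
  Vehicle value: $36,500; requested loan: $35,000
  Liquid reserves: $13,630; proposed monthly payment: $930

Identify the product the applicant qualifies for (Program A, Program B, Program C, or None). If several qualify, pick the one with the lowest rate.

Total debts = (1,300 + 25 + 270 + 930 + 100) = 2,625; DTI = 2,625/6,000 = 43.8%.
LTV = 35,000/36,500 = 95.9%.
Reserves = 13,630/930 = 14.7 months.
Program A: score 674 ≥ 660; DTI 43.8% > 36%; LTV 95.9% > 85%; employment 27 ≥ 24 mo → does not qualify.
Program B: score 674 ≥ 660; DTI 43.8% ≤ 45%; LTV 95.9% > 90%; reserves 14.7 ≥ 3 mo → does not qualify.
Program C: score 674 ≥ 580; DTI 43.8% > 43%; LTV 95.9% > 85%; employment 27 ≥ 18 mo → does not qualify.

None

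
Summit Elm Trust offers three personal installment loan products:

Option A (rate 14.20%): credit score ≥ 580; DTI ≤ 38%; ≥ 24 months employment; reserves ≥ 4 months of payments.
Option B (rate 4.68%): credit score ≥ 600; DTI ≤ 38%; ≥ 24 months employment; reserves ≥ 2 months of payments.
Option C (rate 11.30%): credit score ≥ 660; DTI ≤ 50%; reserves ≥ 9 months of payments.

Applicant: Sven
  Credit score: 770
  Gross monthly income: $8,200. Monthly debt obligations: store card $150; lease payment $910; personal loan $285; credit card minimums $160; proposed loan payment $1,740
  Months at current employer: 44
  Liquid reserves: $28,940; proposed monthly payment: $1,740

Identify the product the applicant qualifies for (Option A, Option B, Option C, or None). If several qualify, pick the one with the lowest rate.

Total debts = (150 + 910 + 285 + 160 + 1,740) = 3,245; DTI = 3,245/8,200 = 39.6%.
Reserves = 28,940/1,740 = 16.6 months.
Option A: score 770 ≥ 580; DTI 39.6% > 38%; employment 44 ≥ 24 mo; reserves 16.6 ≥ 4 mo → does not qualify.
Option B: score 770 ≥ 600; DTI 39.6% > 38%; employment 44 ≥ 24 mo; reserves 16.6 ≥ 2 mo → does not qualify.
Option C: score 770 ≥ 660; DTI 39.6% ≤ 50%; reserves 16.6 ≥ 9 mo → qualifies.

Option C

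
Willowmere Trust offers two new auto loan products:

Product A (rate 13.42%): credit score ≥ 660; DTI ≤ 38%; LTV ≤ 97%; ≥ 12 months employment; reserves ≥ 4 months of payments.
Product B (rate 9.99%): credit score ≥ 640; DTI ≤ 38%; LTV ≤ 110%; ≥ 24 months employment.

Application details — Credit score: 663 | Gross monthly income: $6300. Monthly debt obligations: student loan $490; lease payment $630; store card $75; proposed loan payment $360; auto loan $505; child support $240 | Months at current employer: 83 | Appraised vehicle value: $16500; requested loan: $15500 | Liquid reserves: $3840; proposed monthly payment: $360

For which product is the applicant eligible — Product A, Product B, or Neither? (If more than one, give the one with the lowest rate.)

Product B

Total debts = (490 + 630 + 75 + 360 + 505 + 240) = 2,300; DTI = 2,300/6,300 = 36.5%.
LTV = 15,500/16,500 = 93.9%.
Reserves = 3,840/360 = 10.7 months.
Product A: score 663 ≥ 660; DTI 36.5% ≤ 38%; LTV 93.9% ≤ 97%; employment 83 ≥ 12 mo; reserves 10.7 ≥ 4 mo → qualifies.
Product B: score 663 ≥ 640; DTI 36.5% ≤ 38%; LTV 93.9% ≤ 110%; employment 83 ≥ 24 mo → qualifies.
Qualifying: Product A, Product B. Lowest rate is 9.99% → Product B.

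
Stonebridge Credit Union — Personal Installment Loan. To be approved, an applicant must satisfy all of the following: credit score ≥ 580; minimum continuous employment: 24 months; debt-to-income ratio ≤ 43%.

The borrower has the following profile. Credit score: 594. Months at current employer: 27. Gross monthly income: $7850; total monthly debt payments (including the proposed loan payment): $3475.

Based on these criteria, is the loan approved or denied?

Credit score 594 ≥ 580 (meets)
Employment 27 ≥ 24 months
DTI = 3,475/7,850 = 44.3% > 43%
Fails on DTI.

Denied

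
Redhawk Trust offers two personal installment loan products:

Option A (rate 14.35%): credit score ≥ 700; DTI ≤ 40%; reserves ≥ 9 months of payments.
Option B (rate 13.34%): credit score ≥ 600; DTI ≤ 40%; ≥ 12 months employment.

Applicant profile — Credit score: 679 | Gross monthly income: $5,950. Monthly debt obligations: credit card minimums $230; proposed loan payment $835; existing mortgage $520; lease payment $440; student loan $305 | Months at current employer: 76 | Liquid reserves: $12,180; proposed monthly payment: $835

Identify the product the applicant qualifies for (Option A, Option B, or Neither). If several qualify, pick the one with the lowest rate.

Total debts = (230 + 835 + 520 + 440 + 305) = 2,330; DTI = 2,330/5,950 = 39.2%.
Reserves = 12,180/835 = 14.6 months.
Option A: score 679 < 700; DTI 39.2% ≤ 40%; reserves 14.6 ≥ 9 mo → does not qualify.
Option B: score 679 ≥ 600; DTI 39.2% ≤ 40%; employment 76 ≥ 12 mo → qualifies.

Option B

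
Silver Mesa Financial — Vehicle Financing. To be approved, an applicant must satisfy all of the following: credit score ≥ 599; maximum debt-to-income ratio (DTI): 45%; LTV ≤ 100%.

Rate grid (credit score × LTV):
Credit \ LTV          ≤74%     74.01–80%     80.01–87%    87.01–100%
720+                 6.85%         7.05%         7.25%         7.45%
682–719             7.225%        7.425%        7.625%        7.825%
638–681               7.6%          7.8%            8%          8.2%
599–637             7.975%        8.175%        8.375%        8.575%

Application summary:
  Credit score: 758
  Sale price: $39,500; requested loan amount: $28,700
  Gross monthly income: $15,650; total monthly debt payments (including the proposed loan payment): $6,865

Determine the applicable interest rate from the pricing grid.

Credit score 758 ≥ 599; DTI: 6,865 ÷ 15,650 = 43.9%, within the 45% cap
Loan-to-value = 28,700/39,500 = 72.7% — pass (100% max)
Score 758 is in the 720+ band; LTV 72.7% is in the ≤74% band → 6.85%.

6.85%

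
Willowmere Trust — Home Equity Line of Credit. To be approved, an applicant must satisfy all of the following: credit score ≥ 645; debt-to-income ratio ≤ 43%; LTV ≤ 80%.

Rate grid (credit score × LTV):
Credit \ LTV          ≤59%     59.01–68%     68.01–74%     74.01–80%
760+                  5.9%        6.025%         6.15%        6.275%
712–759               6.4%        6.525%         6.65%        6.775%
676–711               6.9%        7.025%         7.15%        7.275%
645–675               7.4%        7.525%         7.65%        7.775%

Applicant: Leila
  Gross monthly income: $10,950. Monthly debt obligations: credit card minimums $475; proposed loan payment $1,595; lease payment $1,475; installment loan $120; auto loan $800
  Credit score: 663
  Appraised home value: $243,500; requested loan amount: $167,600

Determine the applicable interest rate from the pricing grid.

7.65%

Credit score 663 ≥ 645; Total monthly debts = (475 + 1,595 + 1,475 + 120 + 800) = 4,465. Debt-to-income = 4,465/10,950 = 40.8% — meets 43% limit
Loan-to-value = 167,600/243,500 = 68.8% — pass (80% max)
Row: 663 falls in 645–675. Column: 68.8% falls in 68.01–74%. Rate = 7.65%.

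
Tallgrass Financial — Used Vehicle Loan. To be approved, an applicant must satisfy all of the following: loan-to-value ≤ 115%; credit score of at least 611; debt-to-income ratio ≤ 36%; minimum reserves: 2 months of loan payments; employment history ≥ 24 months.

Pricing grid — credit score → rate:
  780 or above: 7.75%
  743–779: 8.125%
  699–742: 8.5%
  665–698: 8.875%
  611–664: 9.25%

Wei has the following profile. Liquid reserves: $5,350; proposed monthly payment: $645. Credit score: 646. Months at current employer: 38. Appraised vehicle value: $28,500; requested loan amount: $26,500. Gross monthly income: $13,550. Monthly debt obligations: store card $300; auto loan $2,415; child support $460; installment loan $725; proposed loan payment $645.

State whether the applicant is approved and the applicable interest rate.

Credit score 646 ≥ 611 (meets minimum)
Total monthly debts = (300 + 2,415 + 460 + 725 + 645) = 4,545. DTI: 4,545 ÷ 13,550 = 33.5%, within the 36% cap
Reserves: 5,350 ÷ 645 = 8.3 months (meets 2-month minimum)
Employment 38 ≥ 24 months
Loan-to-value = 26,500/28,500 = 93% — pass (115% max)
All requirements met. Score 646 falls in the 611–664 tier → 9.25%.

Approved at 9.25%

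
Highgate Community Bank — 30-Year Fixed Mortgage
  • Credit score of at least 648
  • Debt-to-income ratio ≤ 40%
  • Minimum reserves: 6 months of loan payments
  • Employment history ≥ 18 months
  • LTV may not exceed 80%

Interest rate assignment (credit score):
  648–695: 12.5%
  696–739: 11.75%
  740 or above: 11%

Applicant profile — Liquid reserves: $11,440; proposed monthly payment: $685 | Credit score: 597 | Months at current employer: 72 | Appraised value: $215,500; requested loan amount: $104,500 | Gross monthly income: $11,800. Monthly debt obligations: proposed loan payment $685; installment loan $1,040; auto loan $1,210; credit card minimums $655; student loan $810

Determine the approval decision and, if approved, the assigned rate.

Denied

Credit score 597 < 648 (below minimum)
Total monthly debts = (685 + 1,040 + 1,210 + 655 + 810) = 4,400. DTI = 4,400/11,800 = 37.3% ≤ 40%
Reserves: 11,440 ÷ 685 = 16.7 months (meets 6-month minimum)
Loan-to-value = 104,500/215,500 = 48.5% — pass (80% max)
Employment 72 ≥ 18 months
Not all requirements met → denied.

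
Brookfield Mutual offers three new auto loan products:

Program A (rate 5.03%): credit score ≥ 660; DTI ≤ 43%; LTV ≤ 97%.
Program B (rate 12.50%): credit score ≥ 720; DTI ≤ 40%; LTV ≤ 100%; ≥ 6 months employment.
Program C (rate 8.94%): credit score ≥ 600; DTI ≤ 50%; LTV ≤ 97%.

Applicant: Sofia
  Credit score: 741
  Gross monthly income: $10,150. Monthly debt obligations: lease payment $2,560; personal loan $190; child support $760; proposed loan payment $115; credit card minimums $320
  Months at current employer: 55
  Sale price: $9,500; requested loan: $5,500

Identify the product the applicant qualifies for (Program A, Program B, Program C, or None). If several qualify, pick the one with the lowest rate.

Program A

Total debts = (2,560 + 190 + 760 + 115 + 320) = 3,945; DTI = 3,945/10,150 = 38.9%.
LTV = 5,500/9,500 = 57.9%.
Program A: score 741 ≥ 660; DTI 38.9% ≤ 43%; LTV 57.9% ≤ 97% → qualifies.
Program B: score 741 ≥ 720; DTI 38.9% ≤ 40%; LTV 57.9% ≤ 100%; employment 55 ≥ 6 mo → qualifies.
Program C: score 741 ≥ 600; DTI 38.9% ≤ 50%; LTV 57.9% ≤ 97% → qualifies.
Qualifying: Program A, Program B, Program C. Lowest rate is 5.03% → Program A.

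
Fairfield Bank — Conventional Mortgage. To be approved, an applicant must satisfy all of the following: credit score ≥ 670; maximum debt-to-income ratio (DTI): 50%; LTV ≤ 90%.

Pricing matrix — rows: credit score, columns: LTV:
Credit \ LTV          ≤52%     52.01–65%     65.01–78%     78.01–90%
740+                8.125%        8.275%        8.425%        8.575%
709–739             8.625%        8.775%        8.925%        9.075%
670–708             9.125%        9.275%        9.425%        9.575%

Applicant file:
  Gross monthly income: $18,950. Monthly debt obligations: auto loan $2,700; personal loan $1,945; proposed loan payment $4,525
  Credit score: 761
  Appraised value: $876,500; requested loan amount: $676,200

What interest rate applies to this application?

Credit score 761 ≥ 670; Total monthly debts = (2,700 + 1,945 + 4,525) = 9,170. DTI: 9,170 ÷ 18,950 = 48.4%, within the 50% cap
LTV: 676,200 ÷ 876,500 = 77.1%, within 90% cap
Credit 761 → row 740+; LTV 77.1% → column 65.01–78%. Grid cell → 8.425%.

8.425%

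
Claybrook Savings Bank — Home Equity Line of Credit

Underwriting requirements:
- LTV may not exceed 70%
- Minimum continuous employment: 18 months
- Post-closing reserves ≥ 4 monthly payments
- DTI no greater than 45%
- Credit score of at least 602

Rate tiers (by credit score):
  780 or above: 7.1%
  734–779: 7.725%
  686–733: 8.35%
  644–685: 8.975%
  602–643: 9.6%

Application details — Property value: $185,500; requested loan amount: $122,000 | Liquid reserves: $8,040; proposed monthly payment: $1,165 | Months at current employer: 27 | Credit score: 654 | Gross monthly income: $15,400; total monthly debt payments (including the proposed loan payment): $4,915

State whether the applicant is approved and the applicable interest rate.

Credit score 654 ≥ 602 (meets minimum)
DTI = 4,915/15,400 = 31.9% ≤ 45%
Reserves: 8,040 ÷ 1,165 = 6.9 months (meets 4-month minimum)
Loan-to-value = 122,000/185,500 = 65.8% — pass (70% max)
Employment 27 ≥ 18 months
All requirements met. Score 654 falls in the 644–685 tier → 8.975%.

Approved at 8.975%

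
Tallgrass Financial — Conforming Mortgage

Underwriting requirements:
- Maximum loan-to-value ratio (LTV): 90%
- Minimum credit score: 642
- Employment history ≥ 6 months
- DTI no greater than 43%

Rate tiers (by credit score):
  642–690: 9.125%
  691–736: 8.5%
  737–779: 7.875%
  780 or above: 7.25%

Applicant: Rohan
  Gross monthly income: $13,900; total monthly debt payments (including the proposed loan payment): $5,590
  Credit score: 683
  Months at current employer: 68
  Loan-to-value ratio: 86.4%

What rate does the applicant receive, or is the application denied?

Credit score 683 ≥ 642 (meets minimum)
LTV 86.4% ≤ 90%
Debt-to-income = 5,590/13,900 = 40.2% — meets 43% limit
Employment 68 ≥ 6 months
All requirements met. Score 683 falls in the 642–690 tier → 9.125%.

Approved at 9.125%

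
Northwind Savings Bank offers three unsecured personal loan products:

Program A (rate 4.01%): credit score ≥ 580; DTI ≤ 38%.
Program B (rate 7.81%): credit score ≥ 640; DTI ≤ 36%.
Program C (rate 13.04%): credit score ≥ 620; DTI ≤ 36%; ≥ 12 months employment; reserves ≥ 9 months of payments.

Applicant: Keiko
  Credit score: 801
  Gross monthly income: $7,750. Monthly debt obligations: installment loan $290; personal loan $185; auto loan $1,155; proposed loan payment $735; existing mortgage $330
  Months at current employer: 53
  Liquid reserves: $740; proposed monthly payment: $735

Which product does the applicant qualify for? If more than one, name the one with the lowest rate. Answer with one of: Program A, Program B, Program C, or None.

Program A

Total debts = (290 + 185 + 1,155 + 735 + 330) = 2,695; DTI = 2,695/7,750 = 34.8%.
Reserves = 740/735 = 1.0 months.
Program A: score 801 ≥ 580; DTI 34.8% ≤ 38% → qualifies.
Program B: score 801 ≥ 640; DTI 34.8% ≤ 36% → qualifies.
Program C: score 801 ≥ 620; DTI 34.8% ≤ 36%; employment 53 ≥ 12 mo; reserves 1.0 < 9 mo → does not qualify.
Qualifying: Program A, Program B. Lowest rate is 4.01% → Program A.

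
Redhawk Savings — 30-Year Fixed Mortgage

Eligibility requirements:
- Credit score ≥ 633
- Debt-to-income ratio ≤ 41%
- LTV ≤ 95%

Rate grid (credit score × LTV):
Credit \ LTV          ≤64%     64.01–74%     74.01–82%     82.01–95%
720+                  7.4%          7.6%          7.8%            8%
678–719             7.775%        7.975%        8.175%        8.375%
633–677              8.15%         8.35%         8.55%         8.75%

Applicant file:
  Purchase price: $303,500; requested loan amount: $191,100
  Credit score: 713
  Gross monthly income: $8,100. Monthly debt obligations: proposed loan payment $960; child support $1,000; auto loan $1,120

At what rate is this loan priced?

Credit score 713 ≥ 633; Total monthly debts = (960 + 1,000 + 1,120) = 3,080. Debt-to-income = 3,080/8,100 = 38% — meets 41% limit
Loan-to-value = 191,100/303,500 = 63% — pass (95% max)
Score 713 is in the 678–719 band; LTV 63% is in the ≤64% band → 7.775%.

7.775%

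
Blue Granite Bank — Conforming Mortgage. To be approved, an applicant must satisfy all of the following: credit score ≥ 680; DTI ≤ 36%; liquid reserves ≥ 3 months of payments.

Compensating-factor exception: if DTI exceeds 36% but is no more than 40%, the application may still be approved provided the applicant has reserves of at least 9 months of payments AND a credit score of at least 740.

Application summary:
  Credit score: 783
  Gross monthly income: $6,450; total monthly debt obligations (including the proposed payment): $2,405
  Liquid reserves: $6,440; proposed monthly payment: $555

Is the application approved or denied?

Credit score 783 ≥ 680 (meets base)
DTI = 2,405/6,450 = 37.3% > 36% — standard DTI limit exceeded.
Reserves = 6,440/555 = 11.6 months ≥ 3
37.3% falls in the override range (36%–40%), so the compensating-factor test applies.
Override check — reserves: 11.6 mo (ok); score: 783 (ok).
Both compensating conditions met → exception applies.

Approved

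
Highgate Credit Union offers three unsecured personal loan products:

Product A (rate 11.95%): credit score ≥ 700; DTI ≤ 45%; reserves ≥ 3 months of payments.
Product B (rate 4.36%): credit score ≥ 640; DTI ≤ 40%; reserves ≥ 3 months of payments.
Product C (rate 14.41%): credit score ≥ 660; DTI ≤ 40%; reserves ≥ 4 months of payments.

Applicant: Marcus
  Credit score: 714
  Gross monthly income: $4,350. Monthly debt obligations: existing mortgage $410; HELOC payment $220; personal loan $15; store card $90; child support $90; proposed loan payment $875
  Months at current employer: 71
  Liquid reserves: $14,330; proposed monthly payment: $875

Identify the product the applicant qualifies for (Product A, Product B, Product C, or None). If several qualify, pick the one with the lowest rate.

Product B

Total debts = (410 + 220 + 15 + 90 + 90 + 875) = 1,700; DTI = 1,700/4,350 = 39.1%.
Reserves = 14,330/875 = 16.4 months.
Product A: score 714 ≥ 700; DTI 39.1% ≤ 45%; reserves 16.4 ≥ 3 mo → qualifies.
Product B: score 714 ≥ 640; DTI 39.1% ≤ 40%; reserves 16.4 ≥ 3 mo → qualifies.
Product C: score 714 ≥ 660; DTI 39.1% ≤ 40%; reserves 16.4 ≥ 4 mo → qualifies.
Qualifying: Product A, Product B, Product C. Lowest rate is 4.36% → Product B.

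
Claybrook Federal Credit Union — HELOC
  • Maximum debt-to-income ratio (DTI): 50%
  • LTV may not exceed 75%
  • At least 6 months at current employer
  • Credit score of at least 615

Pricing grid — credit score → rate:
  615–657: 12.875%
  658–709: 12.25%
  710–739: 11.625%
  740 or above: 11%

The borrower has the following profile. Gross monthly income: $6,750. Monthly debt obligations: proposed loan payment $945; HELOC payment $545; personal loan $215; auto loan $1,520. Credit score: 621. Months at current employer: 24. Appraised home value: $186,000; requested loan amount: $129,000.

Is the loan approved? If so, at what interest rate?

Credit score 621 ≥ 615 (meets minimum)
Employment 24 ≥ 6 months
Total monthly debts = (945 + 545 + 215 + 1,520) = 3,225. DTI: 3,225 ÷ 6,750 = 47.8%, within the 50% cap
LTV: 129,000 ÷ 186,000 = 69.4%, within 75% cap
All requirements met. Score 621 falls in the 615–657 tier → 12.875%.

Approved at 12.875%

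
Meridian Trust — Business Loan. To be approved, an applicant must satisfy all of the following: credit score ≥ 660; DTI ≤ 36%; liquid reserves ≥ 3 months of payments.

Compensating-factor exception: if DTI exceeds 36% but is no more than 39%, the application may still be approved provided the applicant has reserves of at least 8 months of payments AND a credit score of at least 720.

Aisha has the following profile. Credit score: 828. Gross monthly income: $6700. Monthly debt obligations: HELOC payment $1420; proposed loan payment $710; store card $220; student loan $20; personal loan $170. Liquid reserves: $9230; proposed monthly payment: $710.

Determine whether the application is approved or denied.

Approved

Credit score 828 ≥ 660 (meets base)
Total debts = (1,420 + 710 + 220 + 20 + 170) = 2,540. DTI: 2,540 ÷ 6,700 = 37.9%, over the 36% base limit.
Reserves: 9,230 ÷ 710 = 13.0 months (meets 3-month minimum)
DTI 37.9% is within the 36%–39% exception band; checking compensating factors.
Override check — reserves: 13.0 mo (ok); score: 828 (ok).
Both compensating conditions met → exception applies.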